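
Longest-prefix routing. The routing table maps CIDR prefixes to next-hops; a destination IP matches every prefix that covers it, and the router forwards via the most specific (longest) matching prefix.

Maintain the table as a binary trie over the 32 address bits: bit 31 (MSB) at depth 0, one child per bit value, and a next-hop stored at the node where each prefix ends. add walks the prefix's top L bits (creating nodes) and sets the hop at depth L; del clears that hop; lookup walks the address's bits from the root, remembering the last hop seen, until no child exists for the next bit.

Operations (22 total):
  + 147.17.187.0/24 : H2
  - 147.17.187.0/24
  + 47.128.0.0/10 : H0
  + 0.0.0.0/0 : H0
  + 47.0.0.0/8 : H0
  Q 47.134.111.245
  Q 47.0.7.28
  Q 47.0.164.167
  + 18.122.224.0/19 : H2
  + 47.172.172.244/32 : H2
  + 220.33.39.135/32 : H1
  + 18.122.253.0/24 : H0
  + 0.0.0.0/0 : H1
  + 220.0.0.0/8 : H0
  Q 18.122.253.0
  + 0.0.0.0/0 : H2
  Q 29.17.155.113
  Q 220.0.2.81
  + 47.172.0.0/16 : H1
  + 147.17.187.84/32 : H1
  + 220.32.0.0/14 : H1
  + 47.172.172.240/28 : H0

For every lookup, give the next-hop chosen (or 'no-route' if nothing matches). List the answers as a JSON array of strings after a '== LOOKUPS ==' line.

Trace:
  add 147.17.187.0/24 -> H2 at depth 24
  - 147.17.187.0/24 clear@24
  add 47.128.0.0/10 -> H0 at depth 10
  add 0.0.0.0/0 -> H0 at depth 0
  add 47.0.0.0/8 -> H0 at depth 8
  ? 47.134.111.245  path d0:H0→d1:-→d2:-→d3:-→d4:-→d5:-→d6:-→d7:-→d8:H0→d9:-→d10:H0  best=H0
  ? 47.0.7.28  path d0:H0→d1:-→d2:-→d3:-→d4:-→d5:-→d6:-→d7:-→d8:H0  best=H0
  ? 47.0.164.167  path d0:H0→d1:-→d2:-→d3:-→d4:-→d5:-→d6:-→d7:-→d8:H0  best=H0
  add 18.122.224.0/19 -> H2 at depth 19
  add 47.172.172.244/32 -> H2 at depth 32
  add 220.33.39.135/32 -> H1 at depth 32
  add 18.122.253.0/24 -> H0 at depth 24
  add 0.0.0.0/0 -> H1 at depth 0
  add 220.0.0.0/8 -> H0 at depth 8
  ? 18.122.253.0  path d0:H1→d1:-→d2:-→d3:-→d4:-→d5:-→d6:-→d7:-→d8:-→d9:-→d10:-→d11:-→d12:-→d13:-→d14:-→d15:-→d16:-→d17:-→d18:-→d19:H2→d20:-→d21:-→d22:-→d23:-→d24:H0  best=H0
  add 0.0.0.0/0 -> H2 at depth 0
  ? 29.17.155.113  path d0:H2→d1:-→d2:-→d3:-→d4:-  best=H2
  ? 220.0.2.81  path d0:H2→d1:-→d2:-→d3:-→d4:-→d5:-→d6:-→d7:-→d8:H0→d9:-→d10:-  best=H0
  add 47.172.0.0/16 -> H1 at depth 16
  add 147.17.187.84/32 -> H1 at depth 32
  add 220.32.0.0/14 -> H1 at depth 14
  add 47.172.172.240/28 -> H0 at depth 28

== LOOKUPS ==
["H0","H0","H0","H0","H2","H0"]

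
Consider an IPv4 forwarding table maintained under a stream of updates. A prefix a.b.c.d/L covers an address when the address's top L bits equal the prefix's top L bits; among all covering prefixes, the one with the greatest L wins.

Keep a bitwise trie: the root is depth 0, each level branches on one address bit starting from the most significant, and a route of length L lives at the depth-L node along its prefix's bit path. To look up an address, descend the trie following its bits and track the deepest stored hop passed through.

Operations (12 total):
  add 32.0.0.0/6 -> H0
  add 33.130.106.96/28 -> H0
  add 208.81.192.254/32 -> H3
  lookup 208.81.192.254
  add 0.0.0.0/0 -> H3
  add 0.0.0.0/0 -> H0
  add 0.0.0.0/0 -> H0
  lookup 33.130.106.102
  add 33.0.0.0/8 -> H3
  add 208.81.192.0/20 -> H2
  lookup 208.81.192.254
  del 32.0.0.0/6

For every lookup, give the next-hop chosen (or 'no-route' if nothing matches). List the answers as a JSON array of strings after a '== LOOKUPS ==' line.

Trace:
  + 32.0.0.0/6 (H0) depth=6
  + 33.130.106.96/28 (H0) depth=28
  + 208.81.192.254/32 (H3) depth=32
  ? 208.81.192.254  path d0:-→d1:-→d2:-→d3:-→d4:-→d5:-→d6:-→d7:-→d8:-→d9:-→d10:-→d11:-→d12:-→d13:-→d14:-→d15:-→d16:-→d17:-→d18:-→d19:-→d20:-→d21:-→d22:-→d23:-→d24:-→d25:-→d26:-→d27:-→d28:-→d29:-→d30:-→d31:-→d32:H3  best=H3
  + 0.0.0.0/0 (H3) depth=0
  + 0.0.0.0/0 (H0) depth=0
  + 0.0.0.0/0 (H0) depth=0
  ? 33.130.106.102  path d0:H0→d1:-→d2:-→d3:-→d4:-→d5:-→d6:H0→d7:-→d8:-→d9:-→d10:-→d11:-→d12:-→d13:-→d14:-→d15:-→d16:-→d17:-→d18:-→d19:-→d20:-→d21:-→d22:-→d23:-→d24:-→d25:-→d26:-→d27:-→d28:H0  best=H0
  + 33.0.0.0/8 (H3) depth=8
  + 208.81.192.0/20 (H2) depth=20
  ? 208.81.192.254  path d0:H0→d1:-→d2:-→d3:-→d4:-→d5:-→d6:-→d7:-→d8:-→d9:-→d10:-→d11:-→d12:-→d13:-→d14:-→d15:-→d16:-→d17:-→d18:-→d19:-→d20:H2→d21:-→d22:-→d23:-→d24:-→d25:-→d26:-→d27:-→d28:-→d29:-→d30:-→d31:-→d32:H3  best=H3
  del 32.0.0.0/6 (clear depth 6)

== LOOKUPS ==
["H3","H0","H3"]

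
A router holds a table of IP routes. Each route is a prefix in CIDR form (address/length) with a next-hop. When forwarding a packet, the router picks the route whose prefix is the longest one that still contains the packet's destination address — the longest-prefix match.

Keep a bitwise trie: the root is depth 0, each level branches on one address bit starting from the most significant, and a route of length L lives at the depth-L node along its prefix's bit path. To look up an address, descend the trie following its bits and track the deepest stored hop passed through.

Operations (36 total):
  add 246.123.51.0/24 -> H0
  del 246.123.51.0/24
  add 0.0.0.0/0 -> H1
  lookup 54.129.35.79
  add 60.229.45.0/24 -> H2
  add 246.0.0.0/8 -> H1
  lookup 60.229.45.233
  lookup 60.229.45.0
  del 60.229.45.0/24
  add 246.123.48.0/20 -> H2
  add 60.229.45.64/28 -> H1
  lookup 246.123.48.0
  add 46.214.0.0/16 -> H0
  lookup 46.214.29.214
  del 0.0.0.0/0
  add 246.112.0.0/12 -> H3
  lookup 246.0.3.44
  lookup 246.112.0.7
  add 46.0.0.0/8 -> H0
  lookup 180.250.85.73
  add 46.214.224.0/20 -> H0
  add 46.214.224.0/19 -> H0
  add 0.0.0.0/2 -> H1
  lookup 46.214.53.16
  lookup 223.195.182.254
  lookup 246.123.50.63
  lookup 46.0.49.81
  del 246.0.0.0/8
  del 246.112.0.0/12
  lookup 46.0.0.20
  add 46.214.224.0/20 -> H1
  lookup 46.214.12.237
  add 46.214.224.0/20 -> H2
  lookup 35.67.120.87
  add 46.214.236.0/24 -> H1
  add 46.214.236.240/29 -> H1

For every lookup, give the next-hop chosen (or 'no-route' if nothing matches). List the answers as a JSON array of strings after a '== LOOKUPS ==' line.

Trace:
  add 246.123.51.0/24 -> H0 at depth 24
  del 246.123.51.0/24 (clear depth 24)
  add 0.0.0.0/0 -> H1 at depth 0
  ? 54.129.35.79  path d0:H1  best=H1
  add 60.229.45.0/24 -> H2 at depth 24
  add 246.0.0.0/8 -> H1 at depth 8
  ? 60.229.45.233  path d0:H1→d1:-→d2:-→d3:-→d4:-→d5:-→d6:-→d7:-→d8:-→d9:-→d10:-→d11:-→d12:-→d13:-→d14:-→d15:-→d16:-→d17:-→d18:-→d19:-→d20:-→d21:-→d22:-→d23:-→d24:H2  best=H2
  ? 60.229.45.0  path d0:H1→d1:-→d2:-→d3:-→d4:-→d5:-→d6:-→d7:-→d8:-→d9:-→d10:-→d11:-→d12:-→d13:-→d14:-→d15:-→d16:-→d17:-→d18:-→d19:-→d20:-→d21:-→d22:-→d23:-→d24:H2  best=H2
  del 60.229.45.0/24 (clear depth 24)
  add 246.123.48.0/20 -> H2 at depth 20
  add 60.229.45.64/28 -> H1 at depth 28
  ? 246.123.48.0  path d0:H1→d1:-→d2:-→d3:-→d4:-→d5:-→d6:-→d7:-→d8:H1→d9:-→d10:-→d11:-→d12:-→d13:-→d14:-→d15:-→d16:-→d17:-→d18:-→d19:-→d20:H2→d21:-→d22:-  best=H2
  add 46.214.0.0/16 -> H0 at depth 16
  ? 46.214.29.214  path d0:H1→d1:-→d2:-→d3:-→d4:-→d5:-→d6:-→d7:-→d8:-→d9:-→d10:-→d11:-→d12:-→d13:-→d14:-→d15:-→d16:H0  best=H0
  del 0.0.0.0/0 (clear depth 0)
  add 246.112.0.0/12 -> H3 at depth 12
  ? 246.0.3.44  path d0:-→d1:-→d2:-→d3:-→d4:-→d5:-→d6:-→d7:-→d8:H1→d9:-  best=H1
  ? 246.112.0.7  path d0:-→d1:-→d2:-→d3:-→d4:-→d5:-→d6:-→d7:-→d8:H1→d9:-→d10:-→d11:-→d12:H3  best=H3
  add 46.0.0.0/8 -> H0 at depth 8
  ? 180.250.85.73  path d0:-→d1:-  best=no-route
  add 46.214.224.0/20 -> H0 at depth 20
  add 46.214.224.0/19 -> H0 at depth 19
  add 0.0.0.0/2 -> H1 at depth 2
  ? 46.214.53.16  path d0:-→d1:-→d2:H1→d3:-→d4:-→d5:-→d6:-→d7:-→d8:H0→d9:-→d10:-→d11:-→d12:-→d13:-→d14:-→d15:-→d16:H0  best=H0
  ? 223.195.182.254  path d0:-→d1:-→d2:-  best=no-route
  ? 246.123.50.63  path d0:-→d1:-→d2:-→d3:-→d4:-→d5:-→d6:-→d7:-→d8:H1→d9:-→d10:-→d11:-→d12:H3→d13:-→d14:-→d15:-→d16:-→d17:-→d18:-→d19:-→d20:H2→d21:-→d22:-→d23:-  best=H2
  ? 46.0.49.81  path d0:-→d1:-→d2:H1→d3:-→d4:-→d5:-→d6:-→d7:-→d8:H0  best=H0
  del 246.0.0.0/8 (clear depth 8)
  del 246.112.0.0/12 (clear depth 12)
  ? 46.0.0.20  path d0:-→d1:-→d2:H1→d3:-→d4:-→d5:-→d6:-→d7:-→d8:H0  best=H0
  add 46.214.224.0/20 -> H1 at depth 20
  ? 46.214.12.237  path d0:-→d1:-→d2:H1→d3:-→d4:-→d5:-→d6:-→d7:-→d8:H0→d9:-→d10:-→d11:-→d12:-→d13:-→d14:-→d15:-→d16:H0  best=H0
  add 46.214.224.0/20 -> H2 at depth 20
  ? 35.67.120.87  path d0:-→d1:-→d2:H1→d3:-→d4:-  best=H1
  add 46.214.236.0/24 -> H1 at depth 24
  add 46.214.236.240/29 -> H1 at depth 29

== LOOKUPS ==
["H1","H2","H2","H2","H0","H1","H3","no-route","H0","no-route","H2","H0","H0","H0","H1"]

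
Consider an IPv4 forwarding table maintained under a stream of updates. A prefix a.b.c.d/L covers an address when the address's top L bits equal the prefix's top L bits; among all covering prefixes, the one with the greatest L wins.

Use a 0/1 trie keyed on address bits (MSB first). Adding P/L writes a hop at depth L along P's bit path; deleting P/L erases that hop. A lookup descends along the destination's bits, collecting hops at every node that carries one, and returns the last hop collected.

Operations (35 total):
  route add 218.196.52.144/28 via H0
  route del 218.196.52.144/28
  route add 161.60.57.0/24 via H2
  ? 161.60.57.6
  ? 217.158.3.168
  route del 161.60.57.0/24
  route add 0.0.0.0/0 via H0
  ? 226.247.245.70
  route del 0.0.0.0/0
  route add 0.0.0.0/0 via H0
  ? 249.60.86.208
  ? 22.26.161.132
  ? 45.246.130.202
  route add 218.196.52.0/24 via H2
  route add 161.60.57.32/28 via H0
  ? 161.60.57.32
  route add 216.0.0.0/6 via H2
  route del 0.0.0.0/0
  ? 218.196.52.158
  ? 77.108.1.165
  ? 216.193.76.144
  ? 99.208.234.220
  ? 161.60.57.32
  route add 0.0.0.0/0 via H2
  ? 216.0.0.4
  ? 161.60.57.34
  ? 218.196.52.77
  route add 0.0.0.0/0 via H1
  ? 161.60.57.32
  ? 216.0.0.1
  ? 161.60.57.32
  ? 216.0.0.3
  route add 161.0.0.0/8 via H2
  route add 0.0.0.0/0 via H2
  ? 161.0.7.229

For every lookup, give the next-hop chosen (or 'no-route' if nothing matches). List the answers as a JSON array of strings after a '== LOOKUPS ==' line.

Process each operation:
  add 218.196.52.144/28 -> H0 at depth 28
  del 218.196.52.144/28 (clear depth 28)
  add 161.60.57.0/24 -> H2 at depth 24
  ? 161.60.57.6  path d0:-→d1:-→d2:-→d3:-→d4:-→d5:-→d6:-→d7:-→d8:-→d9:-→d10:-→d11:-→d12:-→d13:-→d14:-→d15:-→d16:-→d17:-→d18:-→d19:-→d20:-→d21:-→d22:-→d23:-→d24:H2  best=H2
  ? 217.158.3.168  path d0:-→d1:-→d2:-→d3:-→d4:-→d5:-→d6:-  best=no-route
  del 161.60.57.0/24 (clear depth 24)
  add 0.0.0.0/0 -> H0 at depth 0
  ? 226.247.245.70  path d0:H0→d1:-→d2:-  best=H0
  del 0.0.0.0/0 (clear depth 0)
  add 0.0.0.0/0 -> H0 at depth 0
  ? 249.60.86.208  path d0:H0→d1:-→d2:-  best=H0
  ? 22.26.161.132  path d0:H0  best=H0
  ? 45.246.130.202  path d0:H0  best=H0
  add 218.196.52.0/24 -> H2 at depth 24
  add 161.60.57.32/28 -> H0 at depth 28
  ? 161.60.57.32  path d0:H0→d1:-→d2:-→d3:-→d4:-→d5:-→d6:-→d7:-→d8:-→d9:-→d10:-→d11:-→d12:-→d13:-→d14:-→d15:-→d16:-→d17:-→d18:-→d19:-→d20:-→d21:-→d22:-→d23:-→d24:-→d25:-→d26:-→d27:-→d28:H0  best=H0
  add 216.0.0.0/6 -> H2 at depth 6
  del 0.0.0.0/0 (clear depth 0)
  ? 218.196.52.158  path d0:-→d1:-→d2:-→d3:-→d4:-→d5:-→d6:H2→d7:-→d8:-→d9:-→d10:-→d11:-→d12:-→d13:-→d14:-→d15:-→d16:-→d17:-→d18:-→d19:-→d20:-→d21:-→d22:-→d23:-→d24:H2→d25:-→d26:-→d27:-→d28:-  best=H2
  ? 77.108.1.165  path d0:-  best=no-route
  ? 216.193.76.144  path d0:-→d1:-→d2:-→d3:-→d4:-→d5:-→d6:H2  best=H2
  ? 99.208.234.220  path d0:-  best=no-route
  ? 161.60.57.32  path d0:-→d1:-→d2:-→d3:-→d4:-→d5:-→d6:-→d7:-→d8:-→d9:-→d10:-→d11:-→d12:-→d13:-→d14:-→d15:-→d16:-→d17:-→d18:-→d19:-→d20:-→d21:-→d22:-→d23:-→d24:-→d25:-→d26:-→d27:-→d28:H0  best=H0
  add 0.0.0.0/0 -> H2 at depth 0
  ? 216.0.0.4  path d0:H2→d1:-→d2:-→d3:-→d4:-→d5:-→d6:H2  best=H2
  ? 161.60.57.34  path d0:H2→d1:-→d2:-→d3:-→d4:-→d5:-→d6:-→d7:-→d8:-→d9:-→d10:-→d11:-→d12:-→d13:-→d14:-→d15:-→d16:-→d17:-→d18:-→d19:-→d20:-→d21:-→d22:-→d23:-→d24:-→d25:-→d26:-→d27:-→d28:H0  best=H0
  ? 218.196.52.77  path d0:H2→d1:-→d2:-→d3:-→d4:-→d5:-→d6:H2→d7:-→d8:-→d9:-→d10:-→d11:-→d12:-→d13:-→d14:-→d15:-→d16:-→d17:-→d18:-→d19:-→d20:-→d21:-→d22:-→d23:-→d24:H2  best=H2
  add 0.0.0.0/0 -> H1 at depth 0
  ? 161.60.57.32  path d0:H1→d1:-→d2:-→d3:-→d4:-→d5:-→d6:-→d7:-→d8:-→d9:-→d10:-→d11:-→d12:-→d13:-→d14:-→d15:-→d16:-→d17:-→d18:-→d19:-→d20:-→d21:-→d22:-→d23:-→d24:-→d25:-→d26:-→d27:-→d28:H0  best=H0
  ? 216.0.0.1  path d0:H1→d1:-→d2:-→d3:-→d4:-→d5:-→d6:H2  best=H2
  ? 161.60.57.32  path d0:H1→d1:-→d2:-→d3:-→d4:-→d5:-→d6:-→d7:-→d8:-→d9:-→d10:-→d11:-→d12:-→d13:-→d14:-→d15:-→d16:-→d17:-→d18:-→d19:-→d20:-→d21:-→d22:-→d23:-→d24:-→d25:-→d26:-→d27:-→d28:H0  best=H0
  ? 216.0.0.3  path d0:H1→d1:-→d2:-→d3:-→d4:-→d5:-→d6:H2  best=H2
  add 161.0.0.0/8 -> H2 at depth 8
  add 0.0.0.0/0 -> H2 at depth 0
  ? 161.0.7.229  path d0:H2→d1:-→d2:-→d3:-→d4:-→d5:-→d6:-→d7:-→d8:H2→d9:-→d10:-  best=H2

== LOOKUPS ==
["H2","no-route","H0","H0","H0","H0","H0","H2","no-route","H2","no-route","H0","H2","H0","H2","H0","H2","H0","H2","H2"]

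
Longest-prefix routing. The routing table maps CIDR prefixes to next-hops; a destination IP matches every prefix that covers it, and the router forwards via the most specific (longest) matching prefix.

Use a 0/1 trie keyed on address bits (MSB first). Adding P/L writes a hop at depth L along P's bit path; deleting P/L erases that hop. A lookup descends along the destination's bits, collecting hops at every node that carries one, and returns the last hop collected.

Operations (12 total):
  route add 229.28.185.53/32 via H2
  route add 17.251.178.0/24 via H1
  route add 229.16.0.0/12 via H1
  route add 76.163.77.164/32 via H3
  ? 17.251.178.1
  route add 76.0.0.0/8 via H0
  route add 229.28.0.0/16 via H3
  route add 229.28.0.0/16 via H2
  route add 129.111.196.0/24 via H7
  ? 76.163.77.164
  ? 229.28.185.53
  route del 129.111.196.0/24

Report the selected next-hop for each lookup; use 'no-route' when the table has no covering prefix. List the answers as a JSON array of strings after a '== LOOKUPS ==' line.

Process each operation:
  + 229.28.185.53/32 (H2) depth=32
  + 17.251.178.0/24 (H1) depth=24
  + 229.16.0.0/12 (H1) depth=12
  + 76.163.77.164/32 (H3) depth=32
  ? 17.251.178.1  path d0:-→d1:-→d2:-→d3:-→d4:-→d5:-→d6:-→d7:-→d8:-→d9:-→d10:-→d11:-→d12:-→d13:-→d14:-→d15:-→d16:-→d17:-→d18:-→d19:-→d20:-→d21:-→d22:-→d23:-→d24:H1  best=H1
  + 76.0.0.0/8 (H0) depth=8
  + 229.28.0.0/16 (H3) depth=16
  + 229.28.0.0/16 (H2) depth=16
  + 129.111.196.0/24 (H7) depth=24
  ? 76.163.77.164  path d0:-→d1:-→d2:-→d3:-→d4:-→d5:-→d6:-→d7:-→d8:H0→d9:-→d10:-→d11:-→d12:-→d13:-→d14:-→d15:-→d16:-→d17:-→d18:-→d19:-→d20:-→d21:-→d22:-→d23:-→d24:-→d25:-→d26:-→d27:-→d28:-→d29:-→d30:-→d31:-→d32:H3  best=H3
  ? 229.28.185.53  path d0:-→d1:-→d2:-→d3:-→d4:-→d5:-→d6:-→d7:-→d8:-→d9:-→d10:-→d11:-→d12:H1→d13:-→d14:-→d15:-→d16:H2→d17:-→d18:-→d19:-→d20:-→d21:-→d22:-→d23:-→d24:-→d25:-→d26:-→d27:-→d28:-→d29:-→d30:-→d31:-→d32:H2  best=H2
  del 129.111.196.0/24 (clear depth 24)

== LOOKUPS ==
["H1","H3","H2"]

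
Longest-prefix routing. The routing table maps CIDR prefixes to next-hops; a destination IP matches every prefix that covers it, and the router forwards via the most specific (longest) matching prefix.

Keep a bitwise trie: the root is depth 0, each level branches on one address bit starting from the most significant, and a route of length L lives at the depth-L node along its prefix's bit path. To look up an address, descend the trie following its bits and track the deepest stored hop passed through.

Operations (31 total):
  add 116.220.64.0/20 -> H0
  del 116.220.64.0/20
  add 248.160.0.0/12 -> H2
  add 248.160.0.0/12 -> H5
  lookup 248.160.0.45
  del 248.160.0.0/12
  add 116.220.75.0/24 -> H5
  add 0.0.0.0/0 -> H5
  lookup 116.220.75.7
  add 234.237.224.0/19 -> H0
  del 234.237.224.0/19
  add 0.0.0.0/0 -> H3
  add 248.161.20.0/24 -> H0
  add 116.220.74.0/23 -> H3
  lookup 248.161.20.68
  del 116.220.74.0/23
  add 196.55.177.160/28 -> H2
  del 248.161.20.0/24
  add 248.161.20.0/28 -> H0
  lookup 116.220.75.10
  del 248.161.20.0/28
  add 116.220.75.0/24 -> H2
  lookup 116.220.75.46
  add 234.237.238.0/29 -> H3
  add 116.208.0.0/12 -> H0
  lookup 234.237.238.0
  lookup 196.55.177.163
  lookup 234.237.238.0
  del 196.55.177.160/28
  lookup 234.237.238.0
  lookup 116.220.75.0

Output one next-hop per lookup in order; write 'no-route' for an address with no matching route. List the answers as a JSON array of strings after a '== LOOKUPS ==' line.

Trace:
  + 116.220.64.0/20 (H0) depth=20
  - 116.220.64.0/20 clear@20
  + 248.160.0.0/12 (H2) depth=12
  + 248.160.0.0/12 (H5) depth=12
  Q 248.160.0.45: descend 111110001010 ; hops seen [H5] ; pick H5
  - 248.160.0.0/12 clear@12
  + 116.220.75.0/24 (H5) depth=24
  + 0.0.0.0/0 (H5) depth=0
  Q 116.220.75.7: descend 011101001101110001001011 ; hops seen [H5,H5] ; pick H5
  + 234.237.224.0/19 (H0) depth=19
  - 234.237.224.0/19 clear@19
  + 0.0.0.0/0 (H3) depth=0
  + 248.161.20.0/24 (H0) depth=24
  + 116.220.74.0/23 (H3) depth=23
  Q 248.161.20.68: descend 111110001010000100010100 ; hops seen [H3,H0] ; pick H0
  - 116.220.74.0/23 clear@23
  + 196.55.177.160/28 (H2) depth=28
  - 248.161.20.0/24 clear@24
  + 248.161.20.0/28 (H0) depth=28
  Q 116.220.75.10: descend 011101001101110001001011 ; hops seen [H3,H5] ; pick H5
  - 248.161.20.0/28 clear@28
  + 116.220.75.0/24 (H2) depth=24
  Q 116.220.75.46: descend 011101001101110001001011 ; hops seen [H3,H2] ; pick H2
  + 234.237.238.0/29 (H3) depth=29
  + 116.208.0.0/12 (H0) depth=12
  Q 234.237.238.0: descend 11101010111011011110111000000 ; hops seen [H3,H3] ; pick H3
  Q 196.55.177.163: descend 1100010000110111101100011010 ; hops seen [H3,H2] ; pick H2
  Q 234.237.238.0: descend 11101010111011011110111000000 ; hops seen [H3,H3] ; pick H3
  - 196.55.177.160/28 clear@28
  Q 234.237.238.0: descend 11101010111011011110111000000 ; hops seen [H3,H3] ; pick H3
  Q 116.220.75.0: descend 011101001101110001001011 ; hops seen [H3,H0,H2] ; pick H2

== LOOKUPS ==
["H5","H5","H0","H5","H2","H3","H2","H3","H3","H2"]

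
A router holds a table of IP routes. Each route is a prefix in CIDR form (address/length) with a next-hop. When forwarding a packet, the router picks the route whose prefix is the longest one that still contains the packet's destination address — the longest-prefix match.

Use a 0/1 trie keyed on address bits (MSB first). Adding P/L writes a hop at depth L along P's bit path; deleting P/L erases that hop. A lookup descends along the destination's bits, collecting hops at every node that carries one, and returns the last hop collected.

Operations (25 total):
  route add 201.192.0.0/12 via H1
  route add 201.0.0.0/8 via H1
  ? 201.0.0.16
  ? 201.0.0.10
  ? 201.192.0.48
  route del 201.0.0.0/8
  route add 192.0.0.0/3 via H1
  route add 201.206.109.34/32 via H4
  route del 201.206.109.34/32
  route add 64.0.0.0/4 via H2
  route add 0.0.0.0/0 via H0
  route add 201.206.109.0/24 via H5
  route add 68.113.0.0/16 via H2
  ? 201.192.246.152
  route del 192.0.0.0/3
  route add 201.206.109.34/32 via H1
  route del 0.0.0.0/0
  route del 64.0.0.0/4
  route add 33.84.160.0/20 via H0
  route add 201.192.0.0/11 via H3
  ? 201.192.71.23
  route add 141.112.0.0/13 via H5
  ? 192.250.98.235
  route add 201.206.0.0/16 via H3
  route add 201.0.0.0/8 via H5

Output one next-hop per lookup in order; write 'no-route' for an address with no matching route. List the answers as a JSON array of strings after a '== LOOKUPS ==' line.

Apply in order:
  + 201.192.0.0/12 (H1) depth=12
  + 201.0.0.0/8 (H1) depth=8
  Q 201.0.0.16: descend 11001001 ; hops seen [H1] ; pick H1
  Q 201.0.0.10: descend 11001001 ; hops seen [H1] ; pick H1
  Q 201.192.0.48: descend 110010011100 ; hops seen [H1,H1] ; pick H1
  del 201.0.0.0/8 (clear depth 8)
  + 192.0.0.0/3 (H1) depth=3
  + 201.206.109.34/32 (H4) depth=32
  del 201.206.109.34/32 (clear depth 32)
  + 64.0.0.0/4 (H2) depth=4
  + 0.0.0.0/0 (H0) depth=0
  + 201.206.109.0/24 (H5) depth=24
  + 68.113.0.0/16 (H2) depth=16
  Q 201.192.246.152: descend 110010011100 ; hops seen [H0,H1,H1] ; pick H1
  del 192.0.0.0/3 (clear depth 3)
  + 201.206.109.34/32 (H1) depth=32
  del 0.0.0.0/0 (clear depth 0)
  del 64.0.0.0/4 (clear depth 4)
  + 33.84.160.0/20 (H0) depth=20
  + 201.192.0.0/11 (H3) depth=11
  Q 201.192.71.23: descend 110010011100 ; hops seen [H3,H1] ; pick H1
  + 141.112.0.0/13 (H5) depth=13
  Q 192.250.98.235: descend 1100 ; hops seen [∅] ; pick no-route
  + 201.206.0.0/16 (H3) depth=16
  + 201.0.0.0/8 (H5) depth=8

== LOOKUPS ==
["H1","H1","H1","H1","H1","no-route"]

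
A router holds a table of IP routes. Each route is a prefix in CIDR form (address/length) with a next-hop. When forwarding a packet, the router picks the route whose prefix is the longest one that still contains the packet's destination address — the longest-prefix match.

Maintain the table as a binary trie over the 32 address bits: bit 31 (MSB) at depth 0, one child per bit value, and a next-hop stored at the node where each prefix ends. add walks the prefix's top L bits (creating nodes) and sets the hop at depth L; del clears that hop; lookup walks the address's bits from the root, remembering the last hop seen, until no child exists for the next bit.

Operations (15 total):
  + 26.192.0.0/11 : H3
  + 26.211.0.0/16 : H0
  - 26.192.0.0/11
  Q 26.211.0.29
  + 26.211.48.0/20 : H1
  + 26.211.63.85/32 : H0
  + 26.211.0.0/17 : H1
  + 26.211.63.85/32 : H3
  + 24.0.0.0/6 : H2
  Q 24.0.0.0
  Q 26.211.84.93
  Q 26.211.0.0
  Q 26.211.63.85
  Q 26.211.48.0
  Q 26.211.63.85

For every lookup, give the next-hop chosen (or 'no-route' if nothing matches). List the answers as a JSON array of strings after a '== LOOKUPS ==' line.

Process each operation:
  + 26.192.0.0/11 (H3) depth=11
  + 26.211.0.0/16 (H0) depth=16
  - 26.192.0.0/11 clear@11
  lookup 26.211.0.29: bits 0001101011010011 walk d0:-→d1:-→d2:-→d3:-→d4:-→d5:-→d6:-→d7:-→d8:-→d9:-→d10:-→d11:-→d12:-→d13:-→d14:-→d15:-→d16:H0 -> H0
  + 26.211.48.0/20 (H1) depth=20
  + 26.211.63.85/32 (H0) depth=32
  + 26.211.0.0/17 (H1) depth=17
  + 26.211.63.85/32 (H3) depth=32
  + 24.0.0.0/6 (H2) depth=6
  lookup 24.0.0.0: bits 000110 walk d0:-→d1:-→d2:-→d3:-→d4:-→d5:-→d6:H2 -> H2
  lookup 26.211.84.93: bits 00011010110100110 walk d0:-→d1:-→d2:-→d3:-→d4:-→d5:-→d6:H2→d7:-→d8:-→d9:-→d10:-→d11:-→d12:-→d13:-→d14:-→d15:-→d16:H0→d17:H1 -> H1
  lookup 26.211.0.0: bits 000110101101001100 walk d0:-→d1:-→d2:-→d3:-→d4:-→d5:-→d6:H2→d7:-→d8:-→d9:-→d10:-→d11:-→d12:-→d13:-→d14:-→d15:-→d16:H0→d17:H1→d18:- -> H1
  lookup 26.211.63.85: bits 00011010110100110011111101010101 walk d0:-→d1:-→d2:-→d3:-→d4:-→d5:-→d6:H2→d7:-→d8:-→d9:-→d10:-→d11:-→d12:-→d13:-→d14:-→d15:-→d16:H0→d17:H1→d18:-→d19:-→d20:H1→d21:-→d22:-→d23:-→d24:-→d25:-→d26:-→d27:-→d28:-→d29:-→d30:-→d31:-→d32:H3 -> H3
  lookup 26.211.48.0: bits 00011010110100110011 walk d0:-→d1:-→d2:-→d3:-→d4:-→d5:-→d6:H2→d7:-→d8:-→d9:-→d10:-→d11:-→d12:-→d13:-→d14:-→d15:-→d16:H0→d17:H1→d18:-→d19:-→d20:H1 -> H1
  lookup 26.211.63.85: bits 00011010110100110011111101010101 walk d0:-→d1:-→d2:-→d3:-→d4:-→d5:-→d6:H2→d7:-→d8:-→d9:-→d10:-→d11:-→d12:-→d13:-→d14:-→d15:-→d16:H0→d17:H1→d18:-→d19:-→d20:H1→d21:-→d22:-→d23:-→d24:-→d25:-→d26:-→d27:-→d28:-→d29:-→d30:-→d31:-→d32:H3 -> H3

== LOOKUPS ==
["H0","H2","H1","H1","H3","H1","H3"]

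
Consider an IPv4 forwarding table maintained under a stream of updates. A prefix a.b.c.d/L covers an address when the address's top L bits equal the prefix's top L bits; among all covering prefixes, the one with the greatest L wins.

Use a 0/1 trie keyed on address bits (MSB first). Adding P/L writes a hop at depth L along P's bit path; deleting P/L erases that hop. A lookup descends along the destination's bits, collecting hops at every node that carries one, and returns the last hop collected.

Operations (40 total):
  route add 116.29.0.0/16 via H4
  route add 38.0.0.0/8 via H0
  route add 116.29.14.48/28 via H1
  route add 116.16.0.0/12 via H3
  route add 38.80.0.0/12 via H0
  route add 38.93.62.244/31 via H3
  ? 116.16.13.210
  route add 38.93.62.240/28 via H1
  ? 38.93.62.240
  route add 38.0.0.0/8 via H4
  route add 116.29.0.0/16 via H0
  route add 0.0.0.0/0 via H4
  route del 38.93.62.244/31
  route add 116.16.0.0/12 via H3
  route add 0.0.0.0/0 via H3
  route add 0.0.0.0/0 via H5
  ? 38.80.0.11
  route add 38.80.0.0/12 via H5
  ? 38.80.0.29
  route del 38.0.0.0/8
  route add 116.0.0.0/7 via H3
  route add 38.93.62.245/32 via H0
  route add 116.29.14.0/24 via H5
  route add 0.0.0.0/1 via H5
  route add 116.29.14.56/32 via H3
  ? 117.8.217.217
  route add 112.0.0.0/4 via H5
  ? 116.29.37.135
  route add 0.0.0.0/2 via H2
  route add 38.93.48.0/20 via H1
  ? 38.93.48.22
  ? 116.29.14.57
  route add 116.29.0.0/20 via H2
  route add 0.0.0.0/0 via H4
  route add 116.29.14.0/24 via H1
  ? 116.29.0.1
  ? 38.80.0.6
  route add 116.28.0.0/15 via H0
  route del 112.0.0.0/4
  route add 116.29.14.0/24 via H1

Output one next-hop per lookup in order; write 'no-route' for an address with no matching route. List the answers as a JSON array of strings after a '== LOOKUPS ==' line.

Apply in order:
  + 116.29.0.0/16 (H4) depth=16
  + 38.0.0.0/8 (H0) depth=8
  + 116.29.14.48/28 (H1) depth=28
  + 116.16.0.0/12 (H3) depth=12
  + 38.80.0.0/12 (H0) depth=12
  + 38.93.62.244/31 (H3) depth=31
  lookup 116.16.13.210: bits 011101000001 walk d0:-→d1:-→d2:-→d3:-→d4:-→d5:-→d6:-→d7:-→d8:-→d9:-→d10:-→d11:-→d12:H3 -> H3
  + 38.93.62.240/28 (H1) depth=28
  lookup 38.93.62.240: bits 00100110010111010011111011110 walk d0:-→d1:-→d2:-→d3:-→d4:-→d5:-→d6:-→d7:-→d8:H0→d9:-→d10:-→d11:-→d12:H0→d13:-→d14:-→d15:-→d16:-→d17:-→d18:-→d19:-→d20:-→d21:-→d22:-→d23:-→d24:-→d25:-→d26:-→d27:-→d28:H1→d29:- -> H1
  + 38.0.0.0/8 (H4) depth=8
  + 116.29.0.0/16 (H0) depth=16
  + 0.0.0.0/0 (H4) depth=0
  del 38.93.62.244/31 (clear depth 31)
  + 116.16.0.0/12 (H3) depth=12
  + 0.0.0.0/0 (H3) depth=0
  + 0.0.0.0/0 (H5) depth=0
  lookup 38.80.0.11: bits 001001100101 walk d0:H5→d1:-→d2:-→d3:-→d4:-→d5:-→d6:-→d7:-→d8:H4→d9:-→d10:-→d11:-→d12:H0 -> H0
  + 38.80.0.0/12 (H5) depth=12
  lookup 38.80.0.29: bits 001001100101 walk d0:H5→d1:-→d2:-→d3:-→d4:-→d5:-→d6:-→d7:-→d8:H4→d9:-→d10:-→d11:-→d12:H5 -> H5
  del 38.0.0.0/8 (clear depth 8)
  + 116.0.0.0/7 (H3) depth=7
  + 38.93.62.245/32 (H0) depth=32
  + 116.29.14.0/24 (H5) depth=24
  + 0.0.0.0/1 (H5) depth=1
  + 116.29.14.56/32 (H3) depth=32
  lookup 117.8.217.217: bits 0111010 walk d0:H5→d1:H5→d2:-→d3:-→d4:-→d5:-→d6:-→d7:H3 -> H3
  + 112.0.0.0/4 (H5) depth=4
  lookup 116.29.37.135: bits 011101000001110100 walk d0:H5→d1:H5→d2:-→d3:-→d4:H5→d5:-→d6:-→d7:H3→d8:-→d9:-→d10:-→d11:-→d12:H3→d13:-→d14:-→d15:-→d16:H0→d17:-→d18:- -> H0
  + 0.0.0.0/2 (H2) depth=2
  + 38.93.48.0/20 (H1) depth=20
  lookup 38.93.48.22: bits 00100110010111010011 walk d0:H5→d1:H5→d2:H2→d3:-→d4:-→d5:-→d6:-→d7:-→d8:-→d9:-→d10:-→d11:-→d12:H5→d13:-→d14:-→d15:-→d16:-→d17:-→d18:-→d19:-→d20:H1 -> H1
  lookup 116.29.14.57: bits 0111010000011101000011100011100 walk d0:H5→d1:H5→d2:-→d3:-→d4:H5→d5:-→d6:-→d7:H3→d8:-→d9:-→d10:-→d11:-→d12:H3→d13:-→d14:-→d15:-→d16:H0→d17:-→d18:-→d19:-→d20:-→d21:-→d22:-→d23:-→d24:H5→d25:-→d26:-→d27:-→d28:H1→d29:-→d30:-→d31:- -> H1
  + 116.29.0.0/20 (H2) depth=20
  + 0.0.0.0/0 (H4) depth=0
  + 116.29.14.0/24 (H1) depth=24
  lookup 116.29.0.1: bits 01110100000111010000 walk d0:H4→d1:H5→d2:-→d3:-→d4:H5→d5:-→d6:-→d7:H3→d8:-→d9:-→d10:-→d11:-→d12:H3→d13:-→d14:-→d15:-→d16:H0→d17:-→d18:-→d19:-→d20:H2 -> H2
  lookup 38.80.0.6: bits 001001100101 walk d0:H4→d1:H5→d2:H2→d3:-→d4:-→d5:-→d6:-→d7:-→d8:-→d9:-→d10:-→d11:-→d12:H5 -> H5
  + 116.28.0.0/15 (H0) depth=15
  del 112.0.0.0/4 (clear depth 4)
  + 116.29.14.0/24 (H1) depth=24

== LOOKUPS ==
["H3","H1","H0","H5","H3","H0","H1","H1","H2","H5"]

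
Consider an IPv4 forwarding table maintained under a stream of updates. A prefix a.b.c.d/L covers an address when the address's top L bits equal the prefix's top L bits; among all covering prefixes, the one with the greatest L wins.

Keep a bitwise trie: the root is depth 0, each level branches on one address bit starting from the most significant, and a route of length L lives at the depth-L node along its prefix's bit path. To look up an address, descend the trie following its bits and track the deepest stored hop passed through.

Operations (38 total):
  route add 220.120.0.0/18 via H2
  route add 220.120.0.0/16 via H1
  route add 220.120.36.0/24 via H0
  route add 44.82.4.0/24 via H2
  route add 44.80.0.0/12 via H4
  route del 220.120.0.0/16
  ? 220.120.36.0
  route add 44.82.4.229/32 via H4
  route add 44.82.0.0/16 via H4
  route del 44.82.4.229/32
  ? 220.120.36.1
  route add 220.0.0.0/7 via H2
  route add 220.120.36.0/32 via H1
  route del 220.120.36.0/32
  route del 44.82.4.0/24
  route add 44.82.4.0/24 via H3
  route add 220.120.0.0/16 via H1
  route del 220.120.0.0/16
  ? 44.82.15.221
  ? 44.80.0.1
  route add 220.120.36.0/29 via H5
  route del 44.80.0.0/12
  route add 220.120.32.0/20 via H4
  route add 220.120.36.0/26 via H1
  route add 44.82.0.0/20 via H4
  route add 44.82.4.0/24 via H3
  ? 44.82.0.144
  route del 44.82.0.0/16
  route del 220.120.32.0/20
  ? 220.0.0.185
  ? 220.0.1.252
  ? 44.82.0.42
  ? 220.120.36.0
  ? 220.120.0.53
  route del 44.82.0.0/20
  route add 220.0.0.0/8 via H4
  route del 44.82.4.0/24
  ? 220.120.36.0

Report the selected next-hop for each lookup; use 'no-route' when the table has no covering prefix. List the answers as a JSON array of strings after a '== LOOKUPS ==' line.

Trace:
  + 220.120.0.0/18 (H2) depth=18
  + 220.120.0.0/16 (H1) depth=16
  + 220.120.36.0/24 (H0) depth=24
  + 44.82.4.0/24 (H2) depth=24
  + 44.80.0.0/12 (H4) depth=12
  - 220.120.0.0/16 clear@16
  Q 220.120.36.0: descend 110111000111100000100100 ; hops seen [H2,H0] ; pick H0
  + 44.82.4.229/32 (H4) depth=32
  + 44.82.0.0/16 (H4) depth=16
  - 44.82.4.229/32 clear@32
  Q 220.120.36.1: descend 110111000111100000100100 ; hops seen [H2,H0] ; pick H0
  + 220.0.0.0/7 (H2) depth=7
  + 220.120.36.0/32 (H1) depth=32
  - 220.120.36.0/32 clear@32
  - 44.82.4.0/24 clear@24
  + 44.82.4.0/24 (H3) depth=24
  + 220.120.0.0/16 (H1) depth=16
  - 220.120.0.0/16 clear@16
  Q 44.82.15.221: descend 00101100010100100000 ; hops seen [H4,H4] ; pick H4
  Q 44.80.0.1: descend 00101100010100 ; hops seen [H4] ; pick H4
  + 220.120.36.0/29 (H5) depth=29
  - 44.80.0.0/12 clear@12
  + 220.120.32.0/20 (H4) depth=20
  + 220.120.36.0/26 (H1) depth=26
  + 44.82.0.0/20 (H4) depth=20
  + 44.82.4.0/24 (H3) depth=24
  Q 44.82.0.144: descend 001011000101001000000 ; hops seen [H4,H4] ; pick H4
  - 44.82.0.0/16 clear@16
  - 220.120.32.0/20 clear@20
  Q 220.0.0.185: descend 110111000 ; hops seen [H2] ; pick H2
  Q 220.0.1.252: descend 110111000 ; hops seen [H2] ; pick H2
  Q 44.82.0.42: descend 001011000101001000000 ; hops seen [H4] ; pick H4
  Q 220.120.36.0: descend 11011100011110000010010000000000 ; hops seen [H2,H2,H0,H1,H5] ; pick H5
  Q 220.120.0.53: descend 110111000111100000 ; hops seen [H2,H2] ; pick H2
  - 44.82.0.0/20 clear@20
  + 220.0.0.0/8 (H4) depth=8
  - 44.82.4.0/24 clear@24
  Q 220.120.36.0: descend 11011100011110000010010000000000 ; hops seen [H2,H4,H2,H0,H1,H5] ; pick H5

== LOOKUPS ==
["H0","H0","H4","H4","H4","H2","H2","H4","H5","H2","H5"]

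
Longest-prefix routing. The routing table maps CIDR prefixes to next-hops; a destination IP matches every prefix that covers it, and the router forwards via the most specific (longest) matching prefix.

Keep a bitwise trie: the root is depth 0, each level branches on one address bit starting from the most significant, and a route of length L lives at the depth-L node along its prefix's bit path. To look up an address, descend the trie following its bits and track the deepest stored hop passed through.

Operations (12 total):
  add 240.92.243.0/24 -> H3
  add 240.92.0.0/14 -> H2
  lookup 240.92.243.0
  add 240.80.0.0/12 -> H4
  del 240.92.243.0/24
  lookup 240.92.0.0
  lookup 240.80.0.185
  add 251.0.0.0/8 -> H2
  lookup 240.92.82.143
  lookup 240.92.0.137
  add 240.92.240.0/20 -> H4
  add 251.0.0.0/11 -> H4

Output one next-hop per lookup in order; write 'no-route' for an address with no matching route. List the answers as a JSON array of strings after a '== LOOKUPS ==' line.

Trace:
  add 240.92.243.0/24 -> H3 at depth 24
  add 240.92.0.0/14 -> H2 at depth 14
  ? 240.92.243.0  path d0:-→d1:-→d2:-→d3:-→d4:-→d5:-→d6:-→d7:-→d8:-→d9:-→d10:-→d11:-→d12:-→d13:-→d14:H2→d15:-→d16:-→d17:-→d18:-→d19:-→d20:-→d21:-→d22:-→d23:-→d24:H3  best=H3
  add 240.80.0.0/12 -> H4 at depth 12
  del 240.92.243.0/24 (clear depth 24)
  ? 240.92.0.0  path d0:-→d1:-→d2:-→d3:-→d4:-→d5:-→d6:-→d7:-→d8:-→d9:-→d10:-→d11:-→d12:H4→d13:-→d14:H2→d15:-→d16:-  best=H2
  ? 240.80.0.185  path d0:-→d1:-→d2:-→d3:-→d4:-→d5:-→d6:-→d7:-→d8:-→d9:-→d10:-→d11:-→d12:H4  best=H4
  add 251.0.0.0/8 -> H2 at depth 8
  ? 240.92.82.143  path d0:-→d1:-→d2:-→d3:-→d4:-→d5:-→d6:-→d7:-→d8:-→d9:-→d10:-→d11:-→d12:H4→d13:-→d14:H2→d15:-→d16:-  best=H2
  ? 240.92.0.137  path d0:-→d1:-→d2:-→d3:-→d4:-→d5:-→d6:-→d7:-→d8:-→d9:-→d10:-→d11:-→d12:H4→d13:-→d14:H2→d15:-→d16:-  best=H2
  add 240.92.240.0/20 -> H4 at depth 20
  add 251.0.0.0/11 -> H4 at depth 11

== LOOKUPS ==
["H3","H2","H4","H2","H2"]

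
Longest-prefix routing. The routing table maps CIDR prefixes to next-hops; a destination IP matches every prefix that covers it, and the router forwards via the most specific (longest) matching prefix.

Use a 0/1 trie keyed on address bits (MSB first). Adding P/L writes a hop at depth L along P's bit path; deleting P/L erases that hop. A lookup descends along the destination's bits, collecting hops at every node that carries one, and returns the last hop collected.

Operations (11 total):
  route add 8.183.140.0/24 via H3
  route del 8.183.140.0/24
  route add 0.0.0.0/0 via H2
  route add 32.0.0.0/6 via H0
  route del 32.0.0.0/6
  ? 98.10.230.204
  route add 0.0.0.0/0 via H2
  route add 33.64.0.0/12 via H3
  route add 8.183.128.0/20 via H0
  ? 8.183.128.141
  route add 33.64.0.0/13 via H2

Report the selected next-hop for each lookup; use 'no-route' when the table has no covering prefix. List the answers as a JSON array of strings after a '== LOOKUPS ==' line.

Process each operation:
  + 8.183.140.0/24 (H3) depth=24
  del 8.183.140.0/24 (clear depth 24)
  + 0.0.0.0/0 (H2) depth=0
  + 32.0.0.0/6 (H0) depth=6
  del 32.0.0.0/6 (clear depth 6)
  ? 98.10.230.204  path d0:H2→d1:-  best=H2
  + 0.0.0.0/0 (H2) depth=0
  + 33.64.0.0/12 (H3) depth=12
  + 8.183.128.0/20 (H0) depth=20
  ? 8.183.128.141  path d0:H2→d1:-→d2:-→d3:-→d4:-→d5:-→d6:-→d7:-→d8:-→d9:-→d10:-→d11:-→d12:-→d13:-→d14:-→d15:-→d16:-→d17:-→d18:-→d19:-→d20:H0  best=H0
  + 33.64.0.0/13 (H2) depth=13

== LOOKUPS ==
["H2","H0"]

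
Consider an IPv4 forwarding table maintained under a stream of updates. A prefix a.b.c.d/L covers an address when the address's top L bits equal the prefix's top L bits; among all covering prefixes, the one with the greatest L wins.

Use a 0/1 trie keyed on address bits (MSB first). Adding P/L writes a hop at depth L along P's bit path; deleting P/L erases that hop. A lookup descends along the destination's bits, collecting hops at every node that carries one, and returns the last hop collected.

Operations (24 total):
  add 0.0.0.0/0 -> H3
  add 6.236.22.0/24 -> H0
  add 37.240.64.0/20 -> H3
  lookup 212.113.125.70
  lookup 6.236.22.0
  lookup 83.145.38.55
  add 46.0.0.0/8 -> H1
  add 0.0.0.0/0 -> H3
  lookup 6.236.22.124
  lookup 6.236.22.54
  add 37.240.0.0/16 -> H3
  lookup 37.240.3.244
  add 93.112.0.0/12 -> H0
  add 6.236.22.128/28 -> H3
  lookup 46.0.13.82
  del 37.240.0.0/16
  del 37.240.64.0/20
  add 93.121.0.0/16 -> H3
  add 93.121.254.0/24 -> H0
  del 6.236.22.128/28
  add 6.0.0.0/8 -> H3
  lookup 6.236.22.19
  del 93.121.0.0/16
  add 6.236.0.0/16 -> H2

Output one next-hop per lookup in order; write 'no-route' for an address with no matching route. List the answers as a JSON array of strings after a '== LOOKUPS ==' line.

Trace:
  + 0.0.0.0/0 (H3) depth=0
  + 6.236.22.0/24 (H0) depth=24
  + 37.240.64.0/20 (H3) depth=20
  ? 212.113.125.70  path d0:H3  best=H3
  ? 6.236.22.0  path d0:H3→d1:-→d2:-→d3:-→d4:-→d5:-→d6:-→d7:-→d8:-→d9:-→d10:-→d11:-→d12:-→d13:-→d14:-→d15:-→d16:-→d17:-→d18:-→d19:-→d20:-→d21:-→d22:-→d23:-→d24:H0  best=H0
  ? 83.145.38.55  path d0:H3→d1:-  best=H3
  + 46.0.0.0/8 (H1) depth=8
  + 0.0.0.0/0 (H3) depth=0
  ? 6.236.22.124  path d0:H3→d1:-→d2:-→d3:-→d4:-→d5:-→d6:-→d7:-→d8:-→d9:-→d10:-→d11:-→d12:-→d13:-→d14:-→d15:-→d16:-→d17:-→d18:-→d19:-→d20:-→d21:-→d22:-→d23:-→d24:H0  best=H0
  ? 6.236.22.54  path d0:H3→d1:-→d2:-→d3:-→d4:-→d5:-→d6:-→d7:-→d8:-→d9:-→d10:-→d11:-→d12:-→d13:-→d14:-→d15:-→d16:-→d17:-→d18:-→d19:-→d20:-→d21:-→d22:-→d23:-→d24:H0  best=H0
  + 37.240.0.0/16 (H3) depth=16
  ? 37.240.3.244  path d0:H3→d1:-→d2:-→d3:-→d4:-→d5:-→d6:-→d7:-→d8:-→d9:-→d10:-→d11:-→d12:-→d13:-→d14:-→d15:-→d16:H3→d17:-  best=H3
  + 93.112.0.0/12 (H0) depth=12
  + 6.236.22.128/28 (H3) depth=28
  ? 46.0.13.82  path d0:H3→d1:-→d2:-→d3:-→d4:-→d5:-→d6:-→d7:-→d8:H1  best=H1
  del 37.240.0.0/16 (clear depth 16)
  del 37.240.64.0/20 (clear depth 20)
  + 93.121.0.0/16 (H3) depth=16
  + 93.121.254.0/24 (H0) depth=24
  del 6.236.22.128/28 (clear depth 28)
  + 6.0.0.0/8 (H3) depth=8
  ? 6.236.22.19  path d0:H3→d1:-→d2:-→d3:-→d4:-→d5:-→d6:-→d7:-→d8:H3→d9:-→d10:-→d11:-→d12:-→d13:-→d14:-→d15:-→d16:-→d17:-→d18:-→d19:-→d20:-→d21:-→d22:-→d23:-→d24:H0  best=H0
  del 93.121.0.0/16 (clear depth 16)
  + 6.236.0.0/16 (H2) depth=16

== LOOKUPS ==
["H3","H0","H3","H0","H0","H3","H1","H0"]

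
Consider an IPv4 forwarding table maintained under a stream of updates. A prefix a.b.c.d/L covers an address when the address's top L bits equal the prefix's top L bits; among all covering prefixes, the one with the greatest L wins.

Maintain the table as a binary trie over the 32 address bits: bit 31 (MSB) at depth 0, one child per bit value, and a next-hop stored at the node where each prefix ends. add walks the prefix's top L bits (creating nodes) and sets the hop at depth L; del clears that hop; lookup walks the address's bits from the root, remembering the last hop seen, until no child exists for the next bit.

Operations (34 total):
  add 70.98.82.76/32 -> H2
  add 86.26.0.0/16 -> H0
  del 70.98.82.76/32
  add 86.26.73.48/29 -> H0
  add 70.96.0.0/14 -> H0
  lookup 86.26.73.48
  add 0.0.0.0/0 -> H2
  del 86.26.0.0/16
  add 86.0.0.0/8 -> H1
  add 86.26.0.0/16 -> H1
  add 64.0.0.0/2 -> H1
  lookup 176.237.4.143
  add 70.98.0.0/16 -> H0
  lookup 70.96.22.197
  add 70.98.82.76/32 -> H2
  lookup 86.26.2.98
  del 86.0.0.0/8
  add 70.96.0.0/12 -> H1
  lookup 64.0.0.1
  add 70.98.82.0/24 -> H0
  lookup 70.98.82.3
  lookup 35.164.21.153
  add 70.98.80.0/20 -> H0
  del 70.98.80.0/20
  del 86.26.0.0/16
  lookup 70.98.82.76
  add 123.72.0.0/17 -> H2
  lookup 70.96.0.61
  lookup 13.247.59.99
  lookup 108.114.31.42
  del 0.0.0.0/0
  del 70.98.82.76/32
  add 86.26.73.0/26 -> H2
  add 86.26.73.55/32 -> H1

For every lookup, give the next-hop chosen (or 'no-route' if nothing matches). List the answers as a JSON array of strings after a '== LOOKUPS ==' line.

Trace:
  + 70.98.82.76/32 (H2) depth=32
  + 86.26.0.0/16 (H0) depth=16
  del 70.98.82.76/32 (clear depth 32)
  + 86.26.73.48/29 (H0) depth=29
  + 70.96.0.0/14 (H0) depth=14
  ? 86.26.73.48  path d0:-→d1:-→d2:-→d3:-→d4:-→d5:-→d6:-→d7:-→d8:-→d9:-→d10:-→d11:-→d12:-→d13:-→d14:-→d15:-→d16:H0→d17:-→d18:-→d19:-→d20:-→d21:-→d22:-→d23:-→d24:-→d25:-→d26:-→d27:-→d28:-→d29:H0  best=H0
  + 0.0.0.0/0 (H2) depth=0
  del 86.26.0.0/16 (clear depth 16)
  + 86.0.0.0/8 (H1) depth=8
  + 86.26.0.0/16 (H1) depth=16
  + 64.0.0.0/2 (H1) depth=2
  ? 176.237.4.143  path d0:H2  best=H2
  + 70.98.0.0/16 (H0) depth=16
  ? 70.96.22.197  path d0:H2→d1:-→d2:H1→d3:-→d4:-→d5:-→d6:-→d7:-→d8:-→d9:-→d10:-→d11:-→d12:-→d13:-→d14:H0  best=H0
  + 70.98.82.76/32 (H2) depth=32
  ? 86.26.2.98  path d0:H2→d1:-→d2:H1→d3:-→d4:-→d5:-→d6:-→d7:-→d8:H1→d9:-→d10:-→d11:-→d12:-→d13:-→d14:-→d15:-→d16:H1→d17:-  best=H1
  del 86.0.0.0/8 (clear depth 8)
  + 70.96.0.0/12 (H1) depth=12
  ? 64.0.0.1  path d0:H2→d1:-→d2:H1→d3:-→d4:-→d5:-  best=H1
  + 70.98.82.0/24 (H0) depth=24
  ? 70.98.82.3  path d0:H2→d1:-→d2:H1→d3:-→d4:-→d5:-→d6:-→d7:-→d8:-→d9:-→d10:-→d11:-→d12:H1→d13:-→d14:H0→d15:-→d16:H0→d17:-→d18:-→d19:-→d20:-→d21:-→d22:-→d23:-→d24:H0→d25:-  best=H0
  ? 35.164.21.153  path d0:H2→d1:-  best=H2
  + 70.98.80.0/20 (H0) depth=20
  del 70.98.80.0/20 (clear depth 20)
  del 86.26.0.0/16 (clear depth 16)
  ? 70.98.82.76  path d0:H2→d1:-→d2:H1→d3:-→d4:-→d5:-→d6:-→d7:-→d8:-→d9:-→d10:-→d11:-→d12:H1→d13:-→d14:H0→d15:-→d16:H0→d17:-→d18:-→d19:-→d20:-→d21:-→d22:-→d23:-→d24:H0→d25:-→d26:-→d27:-→d28:-→d29:-→d30:-→d31:-→d32:H2  best=H2
  + 123.72.0.0/17 (H2) depth=17
  ? 70.96.0.61  path d0:H2→d1:-→d2:H1→d3:-→d4:-→d5:-→d6:-→d7:-→d8:-→d9:-→d10:-→d11:-→d12:H1→d13:-→d14:H0  best=H0
  ? 13.247.59.99  path d0:H2→d1:-  best=H2
  ? 108.114.31.42  path d0:H2→d1:-→d2:H1→d3:-  best=H1
  del 0.0.0.0/0 (clear depth 0)
  del 70.98.82.76/32 (clear depth 32)
  + 86.26.73.0/26 (H2) depth=26
  + 86.26.73.55/32 (H1) depth=32

== LOOKUPS ==
["H0","H2","H0","H1","H1","H0","H2","H2","H0","H2","H1"]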